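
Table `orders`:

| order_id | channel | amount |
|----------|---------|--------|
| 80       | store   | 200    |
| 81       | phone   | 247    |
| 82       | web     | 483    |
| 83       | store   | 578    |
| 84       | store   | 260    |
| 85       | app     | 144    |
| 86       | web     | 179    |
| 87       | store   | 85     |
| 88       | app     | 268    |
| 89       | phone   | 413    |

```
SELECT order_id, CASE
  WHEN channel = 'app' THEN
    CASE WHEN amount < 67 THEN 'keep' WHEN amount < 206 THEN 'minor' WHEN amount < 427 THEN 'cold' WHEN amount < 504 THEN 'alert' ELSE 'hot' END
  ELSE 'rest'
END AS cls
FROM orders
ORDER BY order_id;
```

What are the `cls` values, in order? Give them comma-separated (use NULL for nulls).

rest, rest, rest, rest, rest, minor, rest, rest, cold, rest

order_id=80: channel='store' → outer ELSE → rest
order_id=81: channel='phone' → outer ELSE → rest
order_id=82: channel='web' → outer ELSE → rest
order_id=83: channel='store' → outer ELSE → rest
order_id=84: channel='store' → outer ELSE → rest
order_id=85: channel='app' → inner[amount < 206] → minor
order_id=86: channel='web' → outer ELSE → rest
order_id=87: channel='store' → outer ELSE → rest
order_id=88: channel='app' → inner[amount < 427] → cold
order_id=89: channel='phone' → outer ELSE → rest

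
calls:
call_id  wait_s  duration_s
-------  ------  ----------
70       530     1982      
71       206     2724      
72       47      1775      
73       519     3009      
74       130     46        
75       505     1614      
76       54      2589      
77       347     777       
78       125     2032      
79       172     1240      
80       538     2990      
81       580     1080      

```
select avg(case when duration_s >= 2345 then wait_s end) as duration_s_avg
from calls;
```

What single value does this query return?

call_id=70: ✗
call_id=71: ✓ → 206
call_id=72: ✗
call_id=73: ✓ → 519
call_id=74: ✗
call_id=75: ✗
call_id=76: ✓ → 54
call_id=77: ✗
call_id=78: ✗
call_id=79: ✗
call_id=80: ✓ → 538
call_id=81: ✗
duration_s_avg = (206 + 519 + 54 + 538) / 4 = 329.25

329.25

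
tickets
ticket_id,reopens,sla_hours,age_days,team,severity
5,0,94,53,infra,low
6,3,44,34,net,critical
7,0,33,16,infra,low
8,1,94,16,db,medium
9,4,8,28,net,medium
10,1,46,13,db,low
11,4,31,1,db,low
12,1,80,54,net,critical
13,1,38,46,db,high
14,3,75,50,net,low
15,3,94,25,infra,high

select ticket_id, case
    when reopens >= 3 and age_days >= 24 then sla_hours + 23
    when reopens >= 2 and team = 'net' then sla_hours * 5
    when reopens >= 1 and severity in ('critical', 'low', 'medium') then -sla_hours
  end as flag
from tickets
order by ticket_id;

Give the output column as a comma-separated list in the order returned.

NULL, 67, NULL, -94, 31, -46, -31, -80, NULL, 98, 117

ticket_id=5: (no match → NULL) → NULL
ticket_id=6: reopens >= 3 and age_days >= 24 → 67
ticket_id=7: (no match → NULL) → NULL
ticket_id=8: reopens >= 1 and severity in ('critical', 'low', 'medium') → -94
ticket_id=9: reopens >= 3 and age_days >= 24 → 31
ticket_id=10: reopens >= 1 and severity in ('critical', 'low', 'medium') → -46
ticket_id=11: reopens >= 1 and severity in ('critical', 'low', 'medium') → -31
ticket_id=12: reopens >= 1 and severity in ('critical', 'low', 'medium') → -80
ticket_id=13: (no match → NULL) → NULL
ticket_id=14: reopens >= 3 and age_days >= 24 → 98
ticket_id=15: reopens >= 3 and age_days >= 24 → 117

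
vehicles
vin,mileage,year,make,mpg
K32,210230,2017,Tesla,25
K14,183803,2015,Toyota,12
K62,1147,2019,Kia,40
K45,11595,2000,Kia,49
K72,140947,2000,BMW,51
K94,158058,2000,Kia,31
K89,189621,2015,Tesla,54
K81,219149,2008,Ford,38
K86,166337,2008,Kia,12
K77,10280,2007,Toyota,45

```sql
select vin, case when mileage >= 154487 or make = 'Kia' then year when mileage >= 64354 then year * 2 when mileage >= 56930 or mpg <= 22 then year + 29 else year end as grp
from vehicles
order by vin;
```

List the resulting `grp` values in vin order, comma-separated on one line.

2015, 2017, 2000, 2019, 4000, 2007, 2008, 2008, 2015, 2000

vin=K14: mileage >= 154487 or make = 'Kia' → 2015
vin=K32: mileage >= 154487 or make = 'Kia' → 2017
vin=K45: mileage >= 154487 or make = 'Kia' → 2000
vin=K62: mileage >= 154487 or make = 'Kia' → 2019
vin=K72: mileage >= 64354 → 4000
vin=K77: ELSE → 2007
vin=K81: mileage >= 154487 or make = 'Kia' → 2008
vin=K86: mileage >= 154487 or make = 'Kia' → 2008
vin=K89: mileage >= 154487 or make = 'Kia' → 2015
vin=K94: mileage >= 154487 or make = 'Kia' → 2000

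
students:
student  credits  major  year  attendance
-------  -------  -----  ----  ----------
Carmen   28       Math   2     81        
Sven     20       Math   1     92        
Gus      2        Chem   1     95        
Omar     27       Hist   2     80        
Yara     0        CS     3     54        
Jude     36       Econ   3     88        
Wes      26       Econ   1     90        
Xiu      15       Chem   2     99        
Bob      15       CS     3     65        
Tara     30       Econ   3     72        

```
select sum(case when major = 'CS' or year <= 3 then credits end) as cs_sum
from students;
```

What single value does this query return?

199

student=Carmen: ✓ → 28
student=Sven: ✓ → 20
student=Gus: ✓ → 2
student=Omar: ✓ → 27
student=Yara: ✓ → 0
student=Jude: ✓ → 36
student=Wes: ✓ → 26
student=Xiu: ✓ → 15
student=Bob: ✓ → 15
student=Tara: ✓ → 30
cs_sum = 28 + 20 + 2 + 27 + 36 + 26 + 15 + 15 + 30 = 199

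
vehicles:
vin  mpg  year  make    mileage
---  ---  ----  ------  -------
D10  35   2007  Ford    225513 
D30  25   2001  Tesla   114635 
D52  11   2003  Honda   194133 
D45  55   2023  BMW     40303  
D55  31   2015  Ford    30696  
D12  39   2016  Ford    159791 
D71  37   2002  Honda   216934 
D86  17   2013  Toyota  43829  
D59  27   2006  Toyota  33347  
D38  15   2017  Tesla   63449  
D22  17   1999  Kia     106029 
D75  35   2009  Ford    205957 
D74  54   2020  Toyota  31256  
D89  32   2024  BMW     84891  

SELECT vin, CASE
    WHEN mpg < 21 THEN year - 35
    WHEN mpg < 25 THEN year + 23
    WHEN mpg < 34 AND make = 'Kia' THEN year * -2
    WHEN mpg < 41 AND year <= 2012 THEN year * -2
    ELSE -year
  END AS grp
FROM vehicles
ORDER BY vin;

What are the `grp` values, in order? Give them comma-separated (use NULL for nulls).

-4014, -2016, 1964, -4002, 1982, -2023, 1968, -2015, -4012, -4004, -2020, -4018, 1978, -2024

vin=D10: mpg < 41 AND year <= 2012 → -4014
vin=D12: ELSE → -2016
vin=D22: mpg < 21 → 1964
vin=D30: mpg < 41 AND year <= 2012 → -4002
vin=D38: mpg < 21 → 1982
vin=D45: ELSE → -2023
vin=D52: mpg < 21 → 1968
vin=D55: ELSE → -2015
vin=D59: mpg < 41 AND year <= 2012 → -4012
vin=D71: mpg < 41 AND year <= 2012 → -4004
vin=D74: ELSE → -2020
vin=D75: mpg < 41 AND year <= 2012 → -4018
vin=D86: mpg < 21 → 1978
vin=D89: ELSE → -2024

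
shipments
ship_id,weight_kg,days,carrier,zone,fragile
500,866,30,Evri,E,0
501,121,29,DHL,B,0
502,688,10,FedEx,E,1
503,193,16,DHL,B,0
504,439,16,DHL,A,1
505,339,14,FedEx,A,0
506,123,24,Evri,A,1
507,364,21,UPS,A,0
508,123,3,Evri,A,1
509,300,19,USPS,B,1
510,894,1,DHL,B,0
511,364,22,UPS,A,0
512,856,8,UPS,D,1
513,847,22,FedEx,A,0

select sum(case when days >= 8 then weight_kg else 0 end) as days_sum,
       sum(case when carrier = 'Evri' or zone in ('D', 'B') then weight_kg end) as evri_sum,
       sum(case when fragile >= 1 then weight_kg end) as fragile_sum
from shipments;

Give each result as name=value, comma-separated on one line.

[days_sum: days >= 8]
ship_id=500: ✓ → 866
ship_id=501: ✓ → 121
ship_id=502: ✓ → 688
ship_id=503: ✓ → 193
ship_id=504: ✓ → 439
ship_id=505: ✓ → 339
ship_id=506: ✓ → 123
ship_id=507: ✓ → 364
ship_id=508: ✗
ship_id=509: ✓ → 300
ship_id=510: ✗
ship_id=511: ✓ → 364
ship_id=512: ✓ → 856
ship_id=513: ✓ → 847
days_sum = 866 + 121 + 688 + 193 + 439 + 339 + 123 + 364 + 300 + 364 + 856 + 847 = 5500
—
[evri_sum: carrier = 'Evri' or zone in ('D', 'B')]
ship_id=500: ✓ → 866
ship_id=501: ✓ → 121
ship_id=502: ✗
ship_id=503: ✓ → 193
ship_id=504: ✗
ship_id=505: ✗
ship_id=506: ✓ → 123
ship_id=507: ✗
ship_id=508: ✓ → 123
ship_id=509: ✓ → 300
ship_id=510: ✓ → 894
ship_id=511: ✗
ship_id=512: ✓ → 856
ship_id=513: ✗
evri_sum = 866 + 121 + 193 + 123 + 123 + 300 + 894 + 856 = 3476
—
[fragile_sum: fragile >= 1]
ship_id=500: ✗
ship_id=501: ✗
ship_id=502: ✓ → 688
ship_id=503: ✗
ship_id=504: ✓ → 439
ship_id=505: ✗
ship_id=506: ✓ → 123
ship_id=507: ✗
ship_id=508: ✓ → 123
ship_id=509: ✓ → 300
ship_id=510: ✗
ship_id=511: ✗
ship_id=512: ✓ → 856
ship_id=513: ✗
fragile_sum = 688 + 439 + 123 + 123 + 300 + 856 = 2529

days_sum=5500, evri_sum=3476, fragile_sum=2529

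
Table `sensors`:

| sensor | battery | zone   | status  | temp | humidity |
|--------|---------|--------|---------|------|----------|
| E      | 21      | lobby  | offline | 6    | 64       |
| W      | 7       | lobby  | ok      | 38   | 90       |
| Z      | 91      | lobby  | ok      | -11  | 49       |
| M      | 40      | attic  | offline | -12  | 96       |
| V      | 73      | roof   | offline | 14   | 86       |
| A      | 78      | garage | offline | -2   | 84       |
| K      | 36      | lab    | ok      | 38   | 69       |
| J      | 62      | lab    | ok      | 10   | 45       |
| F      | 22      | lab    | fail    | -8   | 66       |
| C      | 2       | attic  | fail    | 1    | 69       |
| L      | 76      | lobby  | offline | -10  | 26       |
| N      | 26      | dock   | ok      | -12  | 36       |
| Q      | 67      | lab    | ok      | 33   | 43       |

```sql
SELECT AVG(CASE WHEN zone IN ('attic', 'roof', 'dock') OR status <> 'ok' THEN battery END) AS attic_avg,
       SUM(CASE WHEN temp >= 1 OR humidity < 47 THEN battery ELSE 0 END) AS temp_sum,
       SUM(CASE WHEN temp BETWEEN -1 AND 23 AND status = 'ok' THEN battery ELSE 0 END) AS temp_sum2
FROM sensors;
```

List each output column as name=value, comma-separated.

[attic_avg: zone IN ('attic', 'roof', 'dock') OR status <> 'ok']
sensor=E: ✓ → 21
sensor=W: ✗
sensor=Z: ✗
sensor=M: ✓ → 40
sensor=V: ✓ → 73
sensor=A: ✓ → 78
sensor=K: ✗
sensor=J: ✗
sensor=F: ✓ → 22
sensor=C: ✓ → 2
sensor=L: ✓ → 76
sensor=N: ✓ → 26
sensor=Q: ✗
attic_avg = (21 + 40 + 73 + 78 + 22 + 2 + 76 + 26) / 8 = 42.25
—
[temp_sum: temp >= 1 OR humidity < 47]
sensor=E: ✓ → 21
sensor=W: ✓ → 7
sensor=Z: ✗
sensor=M: ✗
sensor=V: ✓ → 73
sensor=A: ✗
sensor=K: ✓ → 36
sensor=J: ✓ → 62
sensor=F: ✗
sensor=C: ✓ → 2
sensor=L: ✓ → 76
sensor=N: ✓ → 26
sensor=Q: ✓ → 67
temp_sum = 21 + 7 + 73 + 36 + 62 + 2 + 76 + 26 + 67 = 370
—
[temp_sum2: temp BETWEEN -1 AND 23 AND status = 'ok']
sensor=E: ✗
sensor=W: ✗
sensor=Z: ✗
sensor=M: ✗
sensor=V: ✗
sensor=A: ✗
sensor=K: ✗
sensor=J: ✓ → 62
sensor=F: ✗
sensor=C: ✗
sensor=L: ✗
sensor=N: ✗
sensor=Q: ✗
temp_sum2 = 62

attic_avg=42.25, temp_sum=370, temp_sum2=62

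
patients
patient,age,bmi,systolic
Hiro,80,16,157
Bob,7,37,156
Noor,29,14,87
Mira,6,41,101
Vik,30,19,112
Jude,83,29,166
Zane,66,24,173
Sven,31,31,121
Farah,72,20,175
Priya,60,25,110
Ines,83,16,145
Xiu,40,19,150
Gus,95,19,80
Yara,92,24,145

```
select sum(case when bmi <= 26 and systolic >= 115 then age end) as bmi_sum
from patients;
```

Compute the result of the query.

433

patient=Hiro: ✓ → 80
patient=Bob: ✗
patient=Noor: ✗
patient=Mira: ✗
patient=Vik: ✗
patient=Jude: ✗
patient=Zane: ✓ → 66
patient=Sven: ✗
patient=Farah: ✓ → 72
patient=Priya: ✗
patient=Ines: ✓ → 83
patient=Xiu: ✓ → 40
patient=Gus: ✗
patient=Yara: ✓ → 92
bmi_sum = 80 + 66 + 72 + 83 + 40 + 92 = 433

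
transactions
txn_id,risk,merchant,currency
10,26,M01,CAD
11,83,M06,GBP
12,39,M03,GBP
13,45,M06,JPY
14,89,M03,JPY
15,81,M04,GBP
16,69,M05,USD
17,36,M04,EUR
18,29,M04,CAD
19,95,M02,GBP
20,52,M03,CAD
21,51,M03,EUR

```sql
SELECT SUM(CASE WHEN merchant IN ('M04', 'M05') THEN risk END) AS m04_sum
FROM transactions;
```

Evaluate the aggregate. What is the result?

215

txn_id=10: ✗
txn_id=11: ✗
txn_id=12: ✗
txn_id=13: ✗
txn_id=14: ✗
txn_id=15: ✓ → 81
txn_id=16: ✓ → 69
txn_id=17: ✓ → 36
txn_id=18: ✓ → 29
txn_id=19: ✗
txn_id=20: ✗
txn_id=21: ✗
m04_sum = 81 + 69 + 36 + 29 = 215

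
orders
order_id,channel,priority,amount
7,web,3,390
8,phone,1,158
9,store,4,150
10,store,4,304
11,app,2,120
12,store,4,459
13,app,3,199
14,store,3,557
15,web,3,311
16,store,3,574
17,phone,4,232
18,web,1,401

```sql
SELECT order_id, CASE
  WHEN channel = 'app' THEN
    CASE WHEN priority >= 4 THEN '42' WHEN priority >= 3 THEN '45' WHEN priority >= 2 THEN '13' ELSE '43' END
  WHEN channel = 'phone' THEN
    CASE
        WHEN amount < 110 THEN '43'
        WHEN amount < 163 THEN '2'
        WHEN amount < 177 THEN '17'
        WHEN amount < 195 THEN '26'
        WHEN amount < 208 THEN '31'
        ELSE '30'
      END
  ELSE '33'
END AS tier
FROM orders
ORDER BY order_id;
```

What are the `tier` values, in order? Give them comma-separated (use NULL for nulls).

order_id=7: channel='web' → outer ELSE → 33
order_id=8: channel='phone' → inner[amount < 163] → 2
order_id=9: channel='store' → outer ELSE → 33
order_id=10: channel='store' → outer ELSE → 33
order_id=11: channel='app' → inner[priority >= 2] → 13
order_id=12: channel='store' → outer ELSE → 33
order_id=13: channel='app' → inner[priority >= 3] → 45
order_id=14: channel='store' → outer ELSE → 33
order_id=15: channel='web' → outer ELSE → 33
order_id=16: channel='store' → outer ELSE → 33
order_id=17: channel='phone' → inner[ELSE] → 30
order_id=18: channel='web' → outer ELSE → 33

33, 2, 33, 33, 13, 33, 45, 33, 33, 33, 30, 33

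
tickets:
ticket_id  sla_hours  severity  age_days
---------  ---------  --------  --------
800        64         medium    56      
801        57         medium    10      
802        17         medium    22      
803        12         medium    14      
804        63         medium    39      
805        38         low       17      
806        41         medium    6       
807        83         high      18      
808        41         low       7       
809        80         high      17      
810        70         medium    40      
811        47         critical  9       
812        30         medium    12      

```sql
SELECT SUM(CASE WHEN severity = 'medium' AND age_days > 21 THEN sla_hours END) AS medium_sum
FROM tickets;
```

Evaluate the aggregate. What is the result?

ticket_id=800: ✓ → 64
ticket_id=801: ✗
ticket_id=802: ✓ → 17
ticket_id=803: ✗
ticket_id=804: ✓ → 63
ticket_id=805: ✗
ticket_id=806: ✗
ticket_id=807: ✗
ticket_id=808: ✗
ticket_id=809: ✗
ticket_id=810: ✓ → 70
ticket_id=811: ✗
ticket_id=812: ✗
medium_sum = 64 + 17 + 63 + 70 = 214

214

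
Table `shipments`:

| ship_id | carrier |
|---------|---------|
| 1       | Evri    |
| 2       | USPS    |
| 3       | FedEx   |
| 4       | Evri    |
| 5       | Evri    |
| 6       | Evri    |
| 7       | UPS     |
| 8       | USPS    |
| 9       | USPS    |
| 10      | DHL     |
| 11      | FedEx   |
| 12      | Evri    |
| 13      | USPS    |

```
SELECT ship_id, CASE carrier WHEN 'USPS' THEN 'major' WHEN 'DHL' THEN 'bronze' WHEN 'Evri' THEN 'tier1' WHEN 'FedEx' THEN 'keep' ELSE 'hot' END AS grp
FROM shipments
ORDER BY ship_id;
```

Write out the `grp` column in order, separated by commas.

ship_id=1: carrier='Evri' → tier1
ship_id=2: carrier='USPS' → major
ship_id=3: carrier='FedEx' → keep
ship_id=4: carrier='Evri' → tier1
ship_id=5: carrier='Evri' → tier1
ship_id=6: carrier='Evri' → tier1
ship_id=7: ELSE → hot
ship_id=8: carrier='USPS' → major
ship_id=9: carrier='USPS' → major
ship_id=10: carrier='DHL' → bronze
ship_id=11: carrier='FedEx' → keep
ship_id=12: carrier='Evri' → tier1
ship_id=13: carrier='USPS' → major

tier1, major, keep, tier1, tier1, tier1, hot, major, major, bronze, keep, tier1, major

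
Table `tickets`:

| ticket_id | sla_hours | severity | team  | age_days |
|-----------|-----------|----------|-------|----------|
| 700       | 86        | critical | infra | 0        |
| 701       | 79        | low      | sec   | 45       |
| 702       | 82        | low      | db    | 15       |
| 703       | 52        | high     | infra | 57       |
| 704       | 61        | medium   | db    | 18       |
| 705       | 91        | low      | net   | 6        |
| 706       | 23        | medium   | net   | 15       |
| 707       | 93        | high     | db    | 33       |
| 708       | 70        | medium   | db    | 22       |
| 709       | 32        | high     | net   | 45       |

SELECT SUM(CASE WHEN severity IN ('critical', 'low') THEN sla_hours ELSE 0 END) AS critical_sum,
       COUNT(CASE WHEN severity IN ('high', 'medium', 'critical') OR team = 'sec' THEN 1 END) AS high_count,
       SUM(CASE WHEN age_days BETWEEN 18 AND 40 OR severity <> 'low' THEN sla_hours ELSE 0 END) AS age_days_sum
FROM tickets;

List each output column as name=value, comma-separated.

critical_sum=338, high_count=8, age_days_sum=417

[critical_sum: severity IN ('critical', 'low')]
ticket_id=700: ✓ → 86
ticket_id=701: ✓ → 79
ticket_id=702: ✓ → 82
ticket_id=703: ✗
ticket_id=704: ✗
ticket_id=705: ✓ → 91
ticket_id=706: ✗
ticket_id=707: ✗
ticket_id=708: ✗
ticket_id=709: ✗
critical_sum = 86 + 79 + 82 + 91 = 338
—
[high_count: severity IN ('high', 'medium', 'critical') OR team = 'sec']
ticket_id=700: ✓ → 1
ticket_id=701: ✓ → 1
ticket_id=702: ✗
ticket_id=703: ✓ → 1
ticket_id=704: ✓ → 1
ticket_id=705: ✗
ticket_id=706: ✓ → 1
ticket_id=707: ✓ → 1
ticket_id=708: ✓ → 1
ticket_id=709: ✓ → 1
high_count = COUNT(1, 1, 1, 1, 1, 1, 1, 1) = 8
—
[age_days_sum: age_days BETWEEN 18 AND 40 OR severity <> 'low']
ticket_id=700: ✓ → 86
ticket_id=701: ✗
ticket_id=702: ✗
ticket_id=703: ✓ → 52
ticket_id=704: ✓ → 61
ticket_id=705: ✗
ticket_id=706: ✓ → 23
ticket_id=707: ✓ → 93
ticket_id=708: ✓ → 70
ticket_id=709: ✓ → 32
age_days_sum = 86 + 52 + 61 + 23 + 93 + 70 + 32 = 417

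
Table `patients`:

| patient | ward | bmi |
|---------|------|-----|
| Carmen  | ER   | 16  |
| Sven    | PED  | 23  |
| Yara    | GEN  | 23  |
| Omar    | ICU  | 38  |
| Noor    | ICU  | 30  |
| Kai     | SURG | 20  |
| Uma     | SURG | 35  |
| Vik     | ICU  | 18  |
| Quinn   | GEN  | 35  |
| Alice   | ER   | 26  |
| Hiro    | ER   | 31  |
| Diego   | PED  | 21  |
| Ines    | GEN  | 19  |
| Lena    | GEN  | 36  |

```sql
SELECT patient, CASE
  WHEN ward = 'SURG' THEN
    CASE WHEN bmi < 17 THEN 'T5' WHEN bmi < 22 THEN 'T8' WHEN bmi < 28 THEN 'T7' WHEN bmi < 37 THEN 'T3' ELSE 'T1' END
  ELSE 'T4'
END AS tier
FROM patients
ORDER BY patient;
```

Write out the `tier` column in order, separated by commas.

T4, T4, T4, T4, T4, T8, T4, T4, T4, T4, T4, T3, T4, T4

patient=Alice: ward='ER' → outer ELSE → T4
patient=Carmen: ward='ER' → outer ELSE → T4
patient=Diego: ward='PED' → outer ELSE → T4
patient=Hiro: ward='ER' → outer ELSE → T4
patient=Ines: ward='GEN' → outer ELSE → T4
patient=Kai: ward='SURG' → inner[bmi < 22] → T8
patient=Lena: ward='GEN' → outer ELSE → T4
patient=Noor: ward='ICU' → outer ELSE → T4
patient=Omar: ward='ICU' → outer ELSE → T4
patient=Quinn: ward='GEN' → outer ELSE → T4
patient=Sven: ward='PED' → outer ELSE → T4
patient=Uma: ward='SURG' → inner[bmi < 37] → T3
patient=Vik: ward='ICU' → outer ELSE → T4
patient=Yara: ward='GEN' → outer ELSE → T4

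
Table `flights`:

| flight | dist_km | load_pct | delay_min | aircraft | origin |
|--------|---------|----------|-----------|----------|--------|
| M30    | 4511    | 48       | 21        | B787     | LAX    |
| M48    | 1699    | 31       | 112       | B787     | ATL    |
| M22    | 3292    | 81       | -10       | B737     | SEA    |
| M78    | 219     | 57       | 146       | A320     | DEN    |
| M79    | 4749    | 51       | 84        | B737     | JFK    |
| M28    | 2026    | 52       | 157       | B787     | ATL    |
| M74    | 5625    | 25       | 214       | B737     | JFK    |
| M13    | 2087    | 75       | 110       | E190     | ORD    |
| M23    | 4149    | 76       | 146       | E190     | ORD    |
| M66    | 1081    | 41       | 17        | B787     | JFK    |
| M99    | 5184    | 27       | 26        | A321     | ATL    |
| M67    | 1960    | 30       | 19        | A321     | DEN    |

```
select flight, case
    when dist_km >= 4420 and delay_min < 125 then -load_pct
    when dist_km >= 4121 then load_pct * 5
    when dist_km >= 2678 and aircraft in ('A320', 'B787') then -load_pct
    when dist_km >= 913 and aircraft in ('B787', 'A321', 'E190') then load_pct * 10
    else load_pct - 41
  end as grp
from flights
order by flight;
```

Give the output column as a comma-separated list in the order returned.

750, 40, 380, 520, -48, 310, 410, 300, 125, 16, -51, -27

flight=M13: dist_km >= 913 and aircraft in ('B787', 'A321', 'E190') → 750
flight=M22: ELSE → 40
flight=M23: dist_km >= 4121 → 380
flight=M28: dist_km >= 913 and aircraft in ('B787', 'A321', 'E190') → 520
flight=M30: dist_km >= 4420 and delay_min < 125 → -48
flight=M48: dist_km >= 913 and aircraft in ('B787', 'A321', 'E190') → 310
flight=M66: dist_km >= 913 and aircraft in ('B787', 'A321', 'E190') → 410
flight=M67: dist_km >= 913 and aircraft in ('B787', 'A321', 'E190') → 300
flight=M74: dist_km >= 4121 → 125
flight=M78: ELSE → 16
flight=M79: dist_km >= 4420 and delay_min < 125 → -51
flight=M99: dist_km >= 4420 and delay_min < 125 → -27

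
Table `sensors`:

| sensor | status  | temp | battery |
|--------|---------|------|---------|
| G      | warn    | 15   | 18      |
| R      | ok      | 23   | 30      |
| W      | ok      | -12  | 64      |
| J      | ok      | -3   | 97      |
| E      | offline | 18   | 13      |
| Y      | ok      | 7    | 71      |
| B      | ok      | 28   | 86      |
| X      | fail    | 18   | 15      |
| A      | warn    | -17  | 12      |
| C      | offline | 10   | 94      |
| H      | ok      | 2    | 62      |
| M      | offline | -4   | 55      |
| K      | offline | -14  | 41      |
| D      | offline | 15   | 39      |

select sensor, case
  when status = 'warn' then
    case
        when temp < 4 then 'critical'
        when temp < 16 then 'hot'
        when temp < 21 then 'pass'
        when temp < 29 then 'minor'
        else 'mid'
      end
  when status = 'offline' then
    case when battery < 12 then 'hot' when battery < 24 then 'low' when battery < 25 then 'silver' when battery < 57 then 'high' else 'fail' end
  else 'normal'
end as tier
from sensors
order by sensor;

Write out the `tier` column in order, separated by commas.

critical, normal, fail, high, low, hot, normal, normal, high, high, normal, normal, normal, normal

sensor=A: status='warn' → inner[temp < 4] → critical
sensor=B: status='ok' → outer ELSE → normal
sensor=C: status='offline' → inner[ELSE] → fail
sensor=D: status='offline' → inner[battery < 57] → high
sensor=E: status='offline' → inner[battery < 24] → low
sensor=G: status='warn' → inner[temp < 16] → hot
sensor=H: status='ok' → outer ELSE → normal
sensor=J: status='ok' → outer ELSE → normal
sensor=K: status='offline' → inner[battery < 57] → high
sensor=M: status='offline' → inner[battery < 57] → high
sensor=R: status='ok' → outer ELSE → normal
sensor=W: status='ok' → outer ELSE → normal
sensor=X: status='fail' → outer ELSE → normal
sensor=Y: status='ok' → outer ELSE → normal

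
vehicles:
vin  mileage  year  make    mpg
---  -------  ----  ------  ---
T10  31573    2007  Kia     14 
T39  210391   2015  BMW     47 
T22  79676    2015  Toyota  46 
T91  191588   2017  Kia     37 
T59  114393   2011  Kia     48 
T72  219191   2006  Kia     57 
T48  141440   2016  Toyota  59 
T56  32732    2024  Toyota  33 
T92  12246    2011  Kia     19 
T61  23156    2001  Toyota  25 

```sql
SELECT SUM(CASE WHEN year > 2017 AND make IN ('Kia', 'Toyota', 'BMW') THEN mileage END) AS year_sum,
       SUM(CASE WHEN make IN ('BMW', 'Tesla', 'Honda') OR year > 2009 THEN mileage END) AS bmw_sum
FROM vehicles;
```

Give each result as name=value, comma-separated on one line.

year_sum=32732, bmw_sum=782466

[year_sum: year > 2017 AND make IN ('Kia', 'Toyota', 'BMW')]
vin=T10: ✗
vin=T39: ✗
vin=T22: ✗
vin=T91: ✗
vin=T59: ✗
vin=T72: ✗
vin=T48: ✗
vin=T56: ✓ → 32732
vin=T92: ✗
vin=T61: ✗
year_sum = 32732
—
[bmw_sum: make IN ('BMW', 'Tesla', 'Honda') OR year > 2009]
vin=T10: ✗
vin=T39: ✓ → 210391
vin=T22: ✓ → 79676
vin=T91: ✓ → 191588
vin=T59: ✓ → 114393
vin=T72: ✗
vin=T48: ✓ → 141440
vin=T56: ✓ → 32732
vin=T92: ✓ → 12246
vin=T61: ✗
bmw_sum = 210391 + 79676 + 191588 + 114393 + 141440 + 32732 + 12246 = 782466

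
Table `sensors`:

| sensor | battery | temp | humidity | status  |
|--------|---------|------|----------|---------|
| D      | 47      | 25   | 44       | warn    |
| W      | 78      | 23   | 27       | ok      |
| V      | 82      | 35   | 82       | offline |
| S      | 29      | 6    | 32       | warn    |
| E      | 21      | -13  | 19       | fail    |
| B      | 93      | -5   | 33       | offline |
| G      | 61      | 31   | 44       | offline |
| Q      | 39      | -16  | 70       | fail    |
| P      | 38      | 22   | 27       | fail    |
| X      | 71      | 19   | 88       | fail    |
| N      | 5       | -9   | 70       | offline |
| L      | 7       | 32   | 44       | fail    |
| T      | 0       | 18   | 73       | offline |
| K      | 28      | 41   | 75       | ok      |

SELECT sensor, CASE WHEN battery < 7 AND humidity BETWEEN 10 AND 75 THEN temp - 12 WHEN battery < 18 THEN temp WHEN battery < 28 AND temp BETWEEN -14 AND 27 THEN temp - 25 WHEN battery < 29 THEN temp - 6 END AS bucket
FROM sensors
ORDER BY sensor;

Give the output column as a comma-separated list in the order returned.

NULL, NULL, -38, NULL, 35, 32, -21, NULL, NULL, NULL, 6, NULL, NULL, NULL

sensor=B: (no match → NULL) → NULL
sensor=D: (no match → NULL) → NULL
sensor=E: battery < 28 AND temp BETWEEN -14 AND 27 → -38
sensor=G: (no match → NULL) → NULL
sensor=K: battery < 29 → 35
sensor=L: battery < 18 → 32
sensor=N: battery < 7 AND humidity BETWEEN 10 AND 75 → -21
sensor=P: (no match → NULL) → NULL
sensor=Q: (no match → NULL) → NULL
sensor=S: (no match → NULL) → NULL
sensor=T: battery < 7 AND humidity BETWEEN 10 AND 75 → 6
sensor=V: (no match → NULL) → NULL
sensor=W: (no match → NULL) → NULL
sensor=X: (no match → NULL) → NULL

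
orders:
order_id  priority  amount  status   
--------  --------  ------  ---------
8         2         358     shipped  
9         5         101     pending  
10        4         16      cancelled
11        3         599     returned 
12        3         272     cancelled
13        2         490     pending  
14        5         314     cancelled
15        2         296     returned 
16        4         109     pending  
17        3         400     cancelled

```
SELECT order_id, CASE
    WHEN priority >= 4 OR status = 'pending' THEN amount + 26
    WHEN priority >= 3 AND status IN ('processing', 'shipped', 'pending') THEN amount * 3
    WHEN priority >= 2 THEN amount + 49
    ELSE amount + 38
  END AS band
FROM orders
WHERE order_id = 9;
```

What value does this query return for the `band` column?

127

order_id = 9: priority=5, amount=101, status=pending.
priority >= 4 OR status = 'pending' → true → 127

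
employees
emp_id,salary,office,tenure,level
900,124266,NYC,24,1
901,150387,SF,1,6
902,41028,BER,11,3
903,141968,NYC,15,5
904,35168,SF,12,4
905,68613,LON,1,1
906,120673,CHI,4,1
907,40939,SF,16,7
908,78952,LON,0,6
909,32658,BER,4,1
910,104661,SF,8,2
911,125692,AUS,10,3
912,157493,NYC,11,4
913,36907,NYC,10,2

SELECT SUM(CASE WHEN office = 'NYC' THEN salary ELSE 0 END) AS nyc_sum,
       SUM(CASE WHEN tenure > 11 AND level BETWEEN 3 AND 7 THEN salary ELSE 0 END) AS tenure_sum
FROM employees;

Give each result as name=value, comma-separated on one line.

nyc_sum=460634, tenure_sum=218075

[nyc_sum: office = 'NYC']
emp_id=900: ✓ → 124266
emp_id=901: ✗
emp_id=902: ✗
emp_id=903: ✓ → 141968
emp_id=904: ✗
emp_id=905: ✗
emp_id=906: ✗
emp_id=907: ✗
emp_id=908: ✗
emp_id=909: ✗
emp_id=910: ✗
emp_id=911: ✗
emp_id=912: ✓ → 157493
emp_id=913: ✓ → 36907
nyc_sum = 124266 + 141968 + 157493 + 36907 = 460634
—
[tenure_sum: tenure > 11 AND level BETWEEN 3 AND 7]
emp_id=900: ✗
emp_id=901: ✗
emp_id=902: ✗
emp_id=903: ✓ → 141968
emp_id=904: ✓ → 35168
emp_id=905: ✗
emp_id=906: ✗
emp_id=907: ✓ → 40939
emp_id=908: ✗
emp_id=909: ✗
emp_id=910: ✗
emp_id=911: ✗
emp_id=912: ✗
emp_id=913: ✗
tenure_sum = 141968 + 35168 + 40939 = 218075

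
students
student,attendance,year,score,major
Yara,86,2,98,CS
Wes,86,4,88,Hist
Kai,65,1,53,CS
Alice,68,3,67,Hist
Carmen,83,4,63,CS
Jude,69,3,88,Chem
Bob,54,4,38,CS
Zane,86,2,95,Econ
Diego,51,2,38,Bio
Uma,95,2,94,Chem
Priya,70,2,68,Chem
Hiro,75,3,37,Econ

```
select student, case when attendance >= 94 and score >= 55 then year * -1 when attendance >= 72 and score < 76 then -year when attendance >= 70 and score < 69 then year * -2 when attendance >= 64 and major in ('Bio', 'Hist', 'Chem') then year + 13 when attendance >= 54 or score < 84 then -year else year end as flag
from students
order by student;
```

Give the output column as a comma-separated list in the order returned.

16, -4, -4, -2, -3, 16, -1, -4, -2, 17, -2, -2

student=Alice: attendance >= 64 and major in ('Bio', 'Hist', 'Chem') → 16
student=Bob: attendance >= 54 or score < 84 → -4
student=Carmen: attendance >= 72 and score < 76 → -4
student=Diego: attendance >= 54 or score < 84 → -2
student=Hiro: attendance >= 72 and score < 76 → -3
student=Jude: attendance >= 64 and major in ('Bio', 'Hist', 'Chem') → 16
student=Kai: attendance >= 54 or score < 84 → -1
student=Priya: attendance >= 70 and score < 69 → -4
student=Uma: attendance >= 94 and score >= 55 → -2
student=Wes: attendance >= 64 and major in ('Bio', 'Hist', 'Chem') → 17
student=Yara: attendance >= 54 or score < 84 → -2
student=Zane: attendance >= 54 or score < 84 → -2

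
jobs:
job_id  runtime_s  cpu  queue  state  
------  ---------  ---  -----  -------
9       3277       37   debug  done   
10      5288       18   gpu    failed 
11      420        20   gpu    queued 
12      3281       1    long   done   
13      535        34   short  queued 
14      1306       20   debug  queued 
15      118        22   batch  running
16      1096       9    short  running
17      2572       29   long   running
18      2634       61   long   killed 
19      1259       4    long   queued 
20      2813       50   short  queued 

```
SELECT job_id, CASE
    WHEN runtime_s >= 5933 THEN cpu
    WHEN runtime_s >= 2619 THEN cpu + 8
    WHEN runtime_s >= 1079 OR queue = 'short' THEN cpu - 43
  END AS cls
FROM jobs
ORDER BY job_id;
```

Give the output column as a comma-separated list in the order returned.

job_id=9: runtime_s >= 2619 → 45
job_id=10: runtime_s >= 2619 → 26
job_id=11: (no match → NULL) → NULL
job_id=12: runtime_s >= 2619 → 9
job_id=13: runtime_s >= 1079 OR queue = 'short' → -9
job_id=14: runtime_s >= 1079 OR queue = 'short' → -23
job_id=15: (no match → NULL) → NULL
job_id=16: runtime_s >= 1079 OR queue = 'short' → -34
job_id=17: runtime_s >= 1079 OR queue = 'short' → -14
job_id=18: runtime_s >= 2619 → 69
job_id=19: runtime_s >= 1079 OR queue = 'short' → -39
job_id=20: runtime_s >= 2619 → 58

45, 26, NULL, 9, -9, -23, NULL, -34, -14, 69, -39, 58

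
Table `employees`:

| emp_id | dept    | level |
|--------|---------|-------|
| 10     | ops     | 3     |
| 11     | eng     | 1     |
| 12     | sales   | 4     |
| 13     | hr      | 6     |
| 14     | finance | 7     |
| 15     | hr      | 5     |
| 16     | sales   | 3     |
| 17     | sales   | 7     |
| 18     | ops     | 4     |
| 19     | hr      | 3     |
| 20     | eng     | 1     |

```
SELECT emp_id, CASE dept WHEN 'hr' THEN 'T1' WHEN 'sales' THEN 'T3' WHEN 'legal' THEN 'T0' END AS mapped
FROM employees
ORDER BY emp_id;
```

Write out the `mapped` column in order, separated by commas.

NULL, NULL, T3, T1, NULL, T1, T3, T3, NULL, T1, NULL

emp_id=10: (no match → NULL) → NULL
emp_id=11: (no match → NULL) → NULL
emp_id=12: dept='sales' → T3
emp_id=13: dept='hr' → T1
emp_id=14: (no match → NULL) → NULL
emp_id=15: dept='hr' → T1
emp_id=16: dept='sales' → T3
emp_id=17: dept='sales' → T3
emp_id=18: (no match → NULL) → NULL
emp_id=19: dept='hr' → T1
emp_id=20: (no match → NULL) → NULL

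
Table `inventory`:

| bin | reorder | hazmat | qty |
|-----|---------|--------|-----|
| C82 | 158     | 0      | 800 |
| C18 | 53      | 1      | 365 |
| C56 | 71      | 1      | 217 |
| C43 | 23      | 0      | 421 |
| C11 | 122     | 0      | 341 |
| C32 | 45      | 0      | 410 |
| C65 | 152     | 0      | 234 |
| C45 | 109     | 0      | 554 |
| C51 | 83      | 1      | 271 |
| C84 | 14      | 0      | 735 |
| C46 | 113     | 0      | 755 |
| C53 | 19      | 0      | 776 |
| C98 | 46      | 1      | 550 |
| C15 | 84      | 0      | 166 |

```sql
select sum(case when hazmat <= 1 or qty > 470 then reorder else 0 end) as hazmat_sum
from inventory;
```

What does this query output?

1092

bin=C82: ✓ → 158
bin=C18: ✓ → 53
bin=C56: ✓ → 71
bin=C43: ✓ → 23
bin=C11: ✓ → 122
bin=C32: ✓ → 45
bin=C65: ✓ → 152
bin=C45: ✓ → 109
bin=C51: ✓ → 83
bin=C84: ✓ → 14
bin=C46: ✓ → 113
bin=C53: ✓ → 19
bin=C98: ✓ → 46
bin=C15: ✓ → 84
hazmat_sum = 158 + 53 + 71 + 23 + 122 + 45 + 152 + 109 + 83 + 14 + 113 + 19 + 46 + 84 = 1092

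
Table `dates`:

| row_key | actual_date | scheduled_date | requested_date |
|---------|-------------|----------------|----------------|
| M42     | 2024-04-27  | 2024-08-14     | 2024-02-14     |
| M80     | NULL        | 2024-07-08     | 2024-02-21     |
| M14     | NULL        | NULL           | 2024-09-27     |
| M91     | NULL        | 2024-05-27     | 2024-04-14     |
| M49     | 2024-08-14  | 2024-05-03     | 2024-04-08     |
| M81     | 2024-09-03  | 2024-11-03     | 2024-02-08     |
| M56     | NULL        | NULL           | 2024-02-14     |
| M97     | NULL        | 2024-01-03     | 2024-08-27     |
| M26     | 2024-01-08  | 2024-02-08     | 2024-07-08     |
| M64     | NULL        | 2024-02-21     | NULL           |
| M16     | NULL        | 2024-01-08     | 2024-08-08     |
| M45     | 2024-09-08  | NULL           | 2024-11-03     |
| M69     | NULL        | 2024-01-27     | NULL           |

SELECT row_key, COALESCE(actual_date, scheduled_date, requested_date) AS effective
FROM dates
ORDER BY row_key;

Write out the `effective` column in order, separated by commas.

row_key=M14: actual_date=NULL, scheduled_date=NULL, requested_date=2024-09-27 → 2024-09-27
row_key=M16: actual_date=NULL, scheduled_date=2024-01-08 → 2024-01-08
row_key=M26: actual_date=2024-01-08 → 2024-01-08
row_key=M42: actual_date=2024-04-27 → 2024-04-27
row_key=M45: actual_date=2024-09-08 → 2024-09-08
row_key=M49: actual_date=2024-08-14 → 2024-08-14
row_key=M56: actual_date=NULL, scheduled_date=NULL, requested_date=2024-02-14 → 2024-02-14
row_key=M64: actual_date=NULL, scheduled_date=2024-02-21 → 2024-02-21
row_key=M69: actual_date=NULL, scheduled_date=2024-01-27 → 2024-01-27
row_key=M80: actual_date=NULL, scheduled_date=2024-07-08 → 2024-07-08
row_key=M81: actual_date=2024-09-03 → 2024-09-03
row_key=M91: actual_date=NULL, scheduled_date=2024-05-27 → 2024-05-27
row_key=M97: actual_date=NULL, scheduled_date=2024-01-03 → 2024-01-03

2024-09-27, 2024-01-08, 2024-01-08, 2024-04-27, 2024-09-08, 2024-08-14, 2024-02-14, 2024-02-21, 2024-01-27, 2024-07-08, 2024-09-03, 2024-05-27, 2024-01-03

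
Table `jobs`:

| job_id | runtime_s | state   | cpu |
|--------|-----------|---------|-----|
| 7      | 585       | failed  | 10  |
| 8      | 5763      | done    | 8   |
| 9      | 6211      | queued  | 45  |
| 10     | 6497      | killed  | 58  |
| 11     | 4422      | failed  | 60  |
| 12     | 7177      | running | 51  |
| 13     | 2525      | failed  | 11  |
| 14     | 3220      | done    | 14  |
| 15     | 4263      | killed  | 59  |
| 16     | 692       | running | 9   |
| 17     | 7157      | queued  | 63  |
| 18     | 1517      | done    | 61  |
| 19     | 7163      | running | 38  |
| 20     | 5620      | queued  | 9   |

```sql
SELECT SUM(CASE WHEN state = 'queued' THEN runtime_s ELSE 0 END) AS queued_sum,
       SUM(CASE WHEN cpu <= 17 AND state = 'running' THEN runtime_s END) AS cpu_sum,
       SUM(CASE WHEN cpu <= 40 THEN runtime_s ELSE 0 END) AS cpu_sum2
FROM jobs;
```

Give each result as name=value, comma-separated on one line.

queued_sum=18988, cpu_sum=692, cpu_sum2=25568

[queued_sum: state = 'queued']
job_id=7: ✗
job_id=8: ✗
job_id=9: ✓ → 6211
job_id=10: ✗
job_id=11: ✗
job_id=12: ✗
job_id=13: ✗
job_id=14: ✗
job_id=15: ✗
job_id=16: ✗
job_id=17: ✓ → 7157
job_id=18: ✗
job_id=19: ✗
job_id=20: ✓ → 5620
queued_sum = 6211 + 7157 + 5620 = 18988
—
[cpu_sum: cpu <= 17 AND state = 'running']
job_id=7: ✗
job_id=8: ✗
job_id=9: ✗
job_id=10: ✗
job_id=11: ✗
job_id=12: ✗
job_id=13: ✗
job_id=14: ✗
job_id=15: ✗
job_id=16: ✓ → 692
job_id=17: ✗
job_id=18: ✗
job_id=19: ✗
job_id=20: ✗
cpu_sum = 692
—
[cpu_sum2: cpu <= 40]
job_id=7: ✓ → 585
job_id=8: ✓ → 5763
job_id=9: ✗
job_id=10: ✗
job_id=11: ✗
job_id=12: ✗
job_id=13: ✓ → 2525
job_id=14: ✓ → 3220
job_id=15: ✗
job_id=16: ✓ → 692
job_id=17: ✗
job_id=18: ✗
job_id=19: ✓ → 7163
job_id=20: ✓ → 5620
cpu_sum2 = 585 + 5763 + 2525 + 3220 + 692 + 7163 + 5620 = 25568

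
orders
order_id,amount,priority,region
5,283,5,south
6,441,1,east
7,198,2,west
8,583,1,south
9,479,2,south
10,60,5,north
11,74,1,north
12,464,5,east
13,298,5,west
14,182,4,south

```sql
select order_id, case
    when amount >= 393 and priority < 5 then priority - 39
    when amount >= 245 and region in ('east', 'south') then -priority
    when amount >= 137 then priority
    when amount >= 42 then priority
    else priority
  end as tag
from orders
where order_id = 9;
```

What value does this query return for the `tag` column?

order_id = 9: amount=479, priority=2, region=south.
amount >= 393 and priority < 5 → true → -37

-37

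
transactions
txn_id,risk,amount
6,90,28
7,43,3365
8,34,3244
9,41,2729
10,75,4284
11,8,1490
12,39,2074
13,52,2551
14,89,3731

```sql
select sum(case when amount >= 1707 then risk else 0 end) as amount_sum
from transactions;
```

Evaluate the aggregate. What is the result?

txn_id=6: ✗
txn_id=7: ✓ → 43
txn_id=8: ✓ → 34
txn_id=9: ✓ → 41
txn_id=10: ✓ → 75
txn_id=11: ✗
txn_id=12: ✓ → 39
txn_id=13: ✓ → 52
txn_id=14: ✓ → 89
amount_sum = 43 + 34 + 41 + 75 + 39 + 52 + 89 = 373

373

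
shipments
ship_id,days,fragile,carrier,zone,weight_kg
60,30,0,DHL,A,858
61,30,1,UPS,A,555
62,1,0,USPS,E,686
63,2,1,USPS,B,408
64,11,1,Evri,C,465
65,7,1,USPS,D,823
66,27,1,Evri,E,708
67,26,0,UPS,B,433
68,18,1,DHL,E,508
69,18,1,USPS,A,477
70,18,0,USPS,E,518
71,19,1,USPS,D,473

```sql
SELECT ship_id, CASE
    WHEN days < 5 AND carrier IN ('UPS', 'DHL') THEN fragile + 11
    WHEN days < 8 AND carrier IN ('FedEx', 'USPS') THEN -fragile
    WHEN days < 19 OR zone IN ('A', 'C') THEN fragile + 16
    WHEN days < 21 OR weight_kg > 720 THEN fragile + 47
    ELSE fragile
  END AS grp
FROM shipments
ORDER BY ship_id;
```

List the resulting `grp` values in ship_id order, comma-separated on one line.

ship_id=60: days < 19 OR zone IN ('A', 'C') → 16
ship_id=61: days < 19 OR zone IN ('A', 'C') → 17
ship_id=62: days < 8 AND carrier IN ('FedEx', 'USPS') → 0
ship_id=63: days < 8 AND carrier IN ('FedEx', 'USPS') → -1
ship_id=64: days < 19 OR zone IN ('A', 'C') → 17
ship_id=65: days < 8 AND carrier IN ('FedEx', 'USPS') → -1
ship_id=66: ELSE → 1
ship_id=67: ELSE → 0
ship_id=68: days < 19 OR zone IN ('A', 'C') → 17
ship_id=69: days < 19 OR zone IN ('A', 'C') → 17
ship_id=70: days < 19 OR zone IN ('A', 'C') → 16
ship_id=71: days < 21 OR weight_kg > 720 → 48

16, 17, 0, -1, 17, -1, 1, 0, 17, 17, 16, 48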